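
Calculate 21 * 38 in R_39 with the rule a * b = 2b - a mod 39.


21 * 38 = 2*38 - 21 mod 39
= 76 - 21 mod 39
= 55 mod 39 = 16

16


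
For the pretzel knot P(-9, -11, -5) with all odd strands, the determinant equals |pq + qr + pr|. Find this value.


Step 1: Compute pq + qr + pr.
pq = (-9)*(-11) = 99
qr = (-11)*(-5) = 55
pr = (-9)*(-5) = 45
pq + qr + pr = 99 + 55 + 45 = 199
Step 2: Take absolute value.
det(P(-9,-11,-5)) = |199| = 199

199


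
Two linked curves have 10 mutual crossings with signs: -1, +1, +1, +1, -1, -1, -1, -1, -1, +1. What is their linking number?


Step 1: Count positive crossings: 4
Step 2: Count negative crossings: 6
Step 3: Sum of signs = 4 - 6 = -2
Step 4: Linking number = sum/2 = -2/2 = -1

-1


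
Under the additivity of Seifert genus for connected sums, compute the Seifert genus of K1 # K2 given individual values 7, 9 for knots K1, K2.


The Seifert genus is additive under connected sum.
Seifert genus(K1 # K2) = (7) + (9)
= 16

16


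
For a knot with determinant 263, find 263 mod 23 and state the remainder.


Step 1: A knot is p-colorable if and only if p divides its determinant.
Step 2: Compute 263 mod 23.
263 = 11 * 23 + 10
Step 3: 263 mod 23 = 10
Step 4: The knot is 23-colorable: no

10


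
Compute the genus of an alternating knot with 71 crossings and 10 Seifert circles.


For alternating knots, g = (c - s + 1)/2.
= (71 - 10 + 1)/2
= 62/2 = 31

31


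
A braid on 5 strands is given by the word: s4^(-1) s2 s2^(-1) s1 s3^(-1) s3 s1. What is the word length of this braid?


The word length counts the number of generators (including inverses).
Listing each generator: s4^(-1), s2, s2^(-1), s1, s3^(-1), s3, s1
There are 7 generators in this braid word.

7


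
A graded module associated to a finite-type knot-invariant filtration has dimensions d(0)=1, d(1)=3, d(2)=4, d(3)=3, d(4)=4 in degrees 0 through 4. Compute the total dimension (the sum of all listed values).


Total dimension = d(0) + d(1) + ... + d(4)
= 1 + 3 + 4 + 3 + 4
= 15

15


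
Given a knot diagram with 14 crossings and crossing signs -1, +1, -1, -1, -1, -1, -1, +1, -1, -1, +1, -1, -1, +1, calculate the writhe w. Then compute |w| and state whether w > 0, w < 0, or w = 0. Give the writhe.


Step 1: Count positive crossings (+1).
Positive crossings: 4
Step 2: Count negative crossings (-1).
Negative crossings: 10
Step 3: Writhe = (positive) - (negative)
w = 4 - 10 = -6
Step 4: |w| = 6, and w is negative

-6


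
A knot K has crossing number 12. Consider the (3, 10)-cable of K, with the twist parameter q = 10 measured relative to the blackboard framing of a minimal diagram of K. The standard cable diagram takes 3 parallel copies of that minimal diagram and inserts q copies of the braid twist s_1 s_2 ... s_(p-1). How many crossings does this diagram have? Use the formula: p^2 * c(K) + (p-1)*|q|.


Step 1: Each of the c(K) crossings of the companion diagram becomes p*p = p^2 crossings among the p parallel strands, and each of the |q| twists s_1 s_2 ... s_(p-1) adds (p-1) crossings.
  Crossings = p^2 * c(K) + (p-1)*|q|
Step 2: = 3^2 * 12 + (3-1)*10
Step 3: = 9*12 + 2*10
Step 4: = 108 + 20 = 128

128


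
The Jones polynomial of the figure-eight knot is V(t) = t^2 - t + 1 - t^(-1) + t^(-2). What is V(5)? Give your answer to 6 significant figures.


Substituting t = 5 into V(t) = t^2 - t + 1 - t^(-1) + t^(-2):
  (+)t^(2) = 25
  (-)t^(1) = -5
  (+)t^(0) = 1
  (-)t^(-1) = -0.2
  (+)t^(-2) = 0.04
Sum = (25) + (-5) + (1) + (-0.2) + (0.04)
= 20.84
Rounded to 6 significant figures: 20.84

20.84


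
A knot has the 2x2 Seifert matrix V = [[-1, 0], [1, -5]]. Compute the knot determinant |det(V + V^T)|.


Step 1: Form V + V^T where V = [[-1, 0], [1, -5]]
  V^T = [[-1, 1], [0, -5]]
  V + V^T = [[-2, 1], [1, -10]]
Step 2: det(V + V^T) = (-2)*(-10) - 1*1
  = 20 - 1 = 19
Step 3: Knot determinant = |det(V + V^T)| = |19| = 19

19


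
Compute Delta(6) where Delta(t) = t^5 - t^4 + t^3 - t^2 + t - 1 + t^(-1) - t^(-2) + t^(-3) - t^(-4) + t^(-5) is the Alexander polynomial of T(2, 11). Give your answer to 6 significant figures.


Substituting t = 6 into Delta(t) = t^5 - t^4 + t^3 - t^2 + t - 1 + t^(-1) - t^(-2) + t^(-3) - t^(-4) + t^(-5):
Term values: (7776) + (-1296) + (216) + (-36) + (6) + (-1) + (0.166667) + (-0.0277778) + (0.00462963) + (-0.000771605) + (0.000128601)
Sum = 6665.142876
Rounded to 6 significant figures: 6665.14

6665.14


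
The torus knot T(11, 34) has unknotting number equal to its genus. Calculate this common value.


For a torus knot T(p,q), both the unknotting number and genus equal (p-1)(q-1)/2.
= (11-1)(34-1)/2
= 10*33/2
= 330/2 = 165

165


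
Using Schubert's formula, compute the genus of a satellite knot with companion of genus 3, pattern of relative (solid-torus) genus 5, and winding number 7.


Schubert: g(satellite) = g_rel(pattern) + |winding| * g(companion),
where g_rel(pattern) is the genus of the pattern relative to the solid torus.
= 5 + 7 * 3
= 5 + 21 = 26

26


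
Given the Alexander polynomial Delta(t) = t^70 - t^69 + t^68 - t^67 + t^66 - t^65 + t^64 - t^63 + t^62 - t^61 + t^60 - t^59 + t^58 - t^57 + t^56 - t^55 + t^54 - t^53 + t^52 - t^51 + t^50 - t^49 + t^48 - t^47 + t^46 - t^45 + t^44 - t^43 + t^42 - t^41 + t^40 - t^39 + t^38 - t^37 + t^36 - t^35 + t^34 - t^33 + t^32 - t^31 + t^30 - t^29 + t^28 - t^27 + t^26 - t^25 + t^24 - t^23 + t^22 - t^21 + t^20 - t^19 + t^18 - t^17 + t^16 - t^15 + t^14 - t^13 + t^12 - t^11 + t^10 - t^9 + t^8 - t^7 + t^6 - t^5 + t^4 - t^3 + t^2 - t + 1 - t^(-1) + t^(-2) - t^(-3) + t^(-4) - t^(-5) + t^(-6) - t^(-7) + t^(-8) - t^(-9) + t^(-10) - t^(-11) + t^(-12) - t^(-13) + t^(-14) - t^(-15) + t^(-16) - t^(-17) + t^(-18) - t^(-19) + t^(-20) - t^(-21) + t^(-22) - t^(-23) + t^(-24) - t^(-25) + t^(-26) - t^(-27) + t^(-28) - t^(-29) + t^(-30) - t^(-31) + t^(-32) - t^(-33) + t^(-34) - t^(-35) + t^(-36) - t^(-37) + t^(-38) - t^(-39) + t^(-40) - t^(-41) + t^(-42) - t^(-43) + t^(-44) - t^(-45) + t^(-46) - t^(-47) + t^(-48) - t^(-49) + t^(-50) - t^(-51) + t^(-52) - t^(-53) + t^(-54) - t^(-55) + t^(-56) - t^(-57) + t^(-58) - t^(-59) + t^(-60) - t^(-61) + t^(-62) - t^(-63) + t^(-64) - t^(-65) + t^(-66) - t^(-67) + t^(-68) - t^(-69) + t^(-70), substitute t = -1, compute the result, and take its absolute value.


Step 1: The polynomial has 141 terms with alternating signs, exponents from 70 down to -70.
Step 2: Substitute t = -1. The i-th term has coefficient (-1)^i and exponent (m-i),
  so its value is (-1)^i * (-1)^(m-i) = (-1)^m = 1 for every i.
Step 3: All 141 terms equal 1, so Delta(-1) = 141 * (1) = 141
Step 4: |Delta(-1)| = 141

141


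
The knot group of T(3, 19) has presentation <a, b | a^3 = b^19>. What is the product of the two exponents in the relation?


The relation is a^3 = b^19.
Product of exponents = 3 * 19
= 57

57


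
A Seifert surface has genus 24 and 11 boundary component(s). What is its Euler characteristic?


chi = 2 - 2g - b
= 2 - 2*24 - 11
= 2 - 48 - 11 = -57

-57


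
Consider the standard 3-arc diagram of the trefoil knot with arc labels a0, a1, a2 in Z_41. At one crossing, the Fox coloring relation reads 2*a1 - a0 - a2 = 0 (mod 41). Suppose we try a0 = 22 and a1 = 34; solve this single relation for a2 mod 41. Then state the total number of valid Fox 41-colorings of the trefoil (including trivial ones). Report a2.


Step 1: Apply the given crossing relation 2*a1 - a0 - a2 = 0 (mod 41).
  a2 = 2*a1 - a0 mod 41
  a2 = 2*34 - 22 mod 41
  a2 = 68 - 22 mod 41
  a2 = 46 mod 41 = 5
Step 2: The trefoil has determinant 3.
  Number of Fox p-colorings (p prime) is p^2 if p = 3, else p.
  Since 41 does not divide 3, only trivial (constant) colorings exist.
  (So the trial a0 = 22, a1 = 34 with a0 != a1 does NOT extend to a valid coloring of the whole trefoil: the other two crossing relations require 3*(a1 - a0) = 0 (mod 41), which fails.)
  Total colorings = 41
Step 3: a2 = 5, total Fox 41-colorings = 41

5


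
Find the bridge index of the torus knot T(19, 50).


The bridge number of T(p,q) is min(p,q).
min(19, 50) = 19

19


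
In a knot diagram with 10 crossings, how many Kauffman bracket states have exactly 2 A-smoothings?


We choose which 2 of 10 crossings get A-smoothings.
C(10, 2) = 10! / (2! * 8!)
= 45

45


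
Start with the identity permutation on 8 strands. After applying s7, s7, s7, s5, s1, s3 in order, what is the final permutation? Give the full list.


Starting with identity [1, 2, 3, 4, 5, 6, 7, 8].
Apply generators in sequence:
  After s7: [1, 2, 3, 4, 5, 6, 8, 7]
  After s7: [1, 2, 3, 4, 5, 6, 7, 8]
  After s7: [1, 2, 3, 4, 5, 6, 8, 7]
  After s5: [1, 2, 3, 4, 6, 5, 8, 7]
  After s1: [2, 1, 3, 4, 6, 5, 8, 7]
  After s3: [2, 1, 4, 3, 6, 5, 8, 7]
Final permutation: [2, 1, 4, 3, 6, 5, 8, 7]

[2, 1, 4, 3, 6, 5, 8, 7]


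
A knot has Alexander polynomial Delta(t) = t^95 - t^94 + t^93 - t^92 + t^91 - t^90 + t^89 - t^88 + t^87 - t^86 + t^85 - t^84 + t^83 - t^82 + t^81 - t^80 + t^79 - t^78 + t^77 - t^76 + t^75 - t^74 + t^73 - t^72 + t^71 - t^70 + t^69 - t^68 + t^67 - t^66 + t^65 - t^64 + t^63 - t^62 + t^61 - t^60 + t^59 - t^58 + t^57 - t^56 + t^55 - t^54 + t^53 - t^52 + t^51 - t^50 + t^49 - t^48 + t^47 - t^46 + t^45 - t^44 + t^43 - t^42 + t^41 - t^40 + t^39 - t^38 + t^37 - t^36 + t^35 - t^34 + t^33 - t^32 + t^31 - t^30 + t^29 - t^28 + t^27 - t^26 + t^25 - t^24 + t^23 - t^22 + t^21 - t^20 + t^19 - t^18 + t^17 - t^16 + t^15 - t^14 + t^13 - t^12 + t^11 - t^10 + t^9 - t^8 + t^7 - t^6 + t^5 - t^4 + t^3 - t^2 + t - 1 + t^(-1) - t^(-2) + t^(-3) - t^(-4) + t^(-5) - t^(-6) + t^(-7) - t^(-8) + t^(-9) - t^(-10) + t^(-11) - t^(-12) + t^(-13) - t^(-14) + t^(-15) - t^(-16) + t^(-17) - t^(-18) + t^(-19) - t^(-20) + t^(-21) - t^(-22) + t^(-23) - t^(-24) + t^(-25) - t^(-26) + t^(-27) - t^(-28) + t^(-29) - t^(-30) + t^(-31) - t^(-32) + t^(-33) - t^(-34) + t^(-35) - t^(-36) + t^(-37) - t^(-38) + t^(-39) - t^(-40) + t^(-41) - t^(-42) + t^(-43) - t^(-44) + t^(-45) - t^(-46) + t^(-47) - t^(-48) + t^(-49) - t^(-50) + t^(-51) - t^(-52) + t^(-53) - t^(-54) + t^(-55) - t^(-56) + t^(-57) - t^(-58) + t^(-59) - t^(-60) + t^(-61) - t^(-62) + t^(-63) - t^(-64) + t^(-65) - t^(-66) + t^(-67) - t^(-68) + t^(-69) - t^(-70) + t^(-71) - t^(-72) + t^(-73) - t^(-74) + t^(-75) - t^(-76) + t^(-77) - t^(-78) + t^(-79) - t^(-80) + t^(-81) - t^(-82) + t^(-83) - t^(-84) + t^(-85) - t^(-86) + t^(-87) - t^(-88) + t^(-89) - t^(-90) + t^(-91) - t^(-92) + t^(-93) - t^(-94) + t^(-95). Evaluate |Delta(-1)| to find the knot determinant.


Step 1: The polynomial has 191 terms with alternating signs, exponents from 95 down to -95.
Step 2: Substitute t = -1. The i-th term has coefficient (-1)^i and exponent (m-i),
  so its value is (-1)^i * (-1)^(m-i) = (-1)^m = -1 for every i.
Step 3: All 191 terms equal -1, so Delta(-1) = 191 * (-1) = -191
Step 4: |Delta(-1)| = 191

191


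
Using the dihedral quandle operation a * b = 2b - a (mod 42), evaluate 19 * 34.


19 * 34 = 2*34 - 19 mod 42
= 68 - 19 mod 42
= 49 mod 42 = 7

7


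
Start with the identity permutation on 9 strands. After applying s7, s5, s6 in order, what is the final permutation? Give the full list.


Starting with identity [1, 2, 3, 4, 5, 6, 7, 8, 9].
Apply generators in sequence:
  After s7: [1, 2, 3, 4, 5, 6, 8, 7, 9]
  After s5: [1, 2, 3, 4, 6, 5, 8, 7, 9]
  After s6: [1, 2, 3, 4, 6, 8, 5, 7, 9]
Final permutation: [1, 2, 3, 4, 6, 8, 5, 7, 9]

[1, 2, 3, 4, 6, 8, 5, 7, 9]


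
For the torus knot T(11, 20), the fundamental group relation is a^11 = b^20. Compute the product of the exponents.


The relation is a^11 = b^20.
Product of exponents = 11 * 20
= 220

220


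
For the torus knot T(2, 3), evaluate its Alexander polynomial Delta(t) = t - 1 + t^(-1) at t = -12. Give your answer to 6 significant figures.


Substituting t = -12 into Delta(t) = t - 1 + t^(-1):
Term values: (-12) + (-1) + (-0.0833333)
Sum = -13.08333333
Rounded to 6 significant figures: -13.0833

-13.0833


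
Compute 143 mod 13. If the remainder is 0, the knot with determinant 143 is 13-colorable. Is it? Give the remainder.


Step 1: A knot is p-colorable if and only if p divides its determinant.
Step 2: Compute 143 mod 13.
143 = 11 * 13 + 0
Step 3: 143 mod 13 = 0
Step 4: The knot is 13-colorable: yes

0


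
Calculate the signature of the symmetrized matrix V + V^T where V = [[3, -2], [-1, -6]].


Step 1: V + V^T = [[6, -3], [-3, -12]]
Step 2: trace = -6, det = -81
Step 3: Discriminant = (-6)^2 - 4*(-81) = 360
Step 4: Eigenvalues: 6.48683, -12.4868
Step 5: Signature = (# positive eigenvalues) - (# negative eigenvalues) = 0

0


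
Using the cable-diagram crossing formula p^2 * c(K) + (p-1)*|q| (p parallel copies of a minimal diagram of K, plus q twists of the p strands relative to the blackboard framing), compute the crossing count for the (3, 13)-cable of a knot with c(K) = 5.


Step 1: Each of the c(K) crossings of the companion diagram becomes p*p = p^2 crossings among the p parallel strands, and each of the |q| twists s_1 s_2 ... s_(p-1) adds (p-1) crossings.
  Crossings = p^2 * c(K) + (p-1)*|q|
Step 2: = 3^2 * 5 + (3-1)*13
Step 3: = 9*5 + 2*13
Step 4: = 45 + 26 = 71

71


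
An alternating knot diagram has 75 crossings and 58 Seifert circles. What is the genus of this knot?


For alternating knots, g = (c - s + 1)/2.
= (75 - 58 + 1)/2
= 18/2 = 9

9


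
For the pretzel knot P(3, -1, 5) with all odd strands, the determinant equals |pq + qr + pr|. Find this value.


Step 1: Compute pq + qr + pr.
pq = 3*(-1) = -3
qr = (-1)*5 = -5
pr = 3*5 = 15
pq + qr + pr = -3 + (-5) + 15 = 7
Step 2: Take absolute value.
det(P(3,-1,5)) = |7| = 7

7


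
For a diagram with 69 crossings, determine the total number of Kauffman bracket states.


Each crossing contributes 2 choices (A-smoothing or B-smoothing).
Total states = 2^69 = 590295810358705651712

590295810358705651712


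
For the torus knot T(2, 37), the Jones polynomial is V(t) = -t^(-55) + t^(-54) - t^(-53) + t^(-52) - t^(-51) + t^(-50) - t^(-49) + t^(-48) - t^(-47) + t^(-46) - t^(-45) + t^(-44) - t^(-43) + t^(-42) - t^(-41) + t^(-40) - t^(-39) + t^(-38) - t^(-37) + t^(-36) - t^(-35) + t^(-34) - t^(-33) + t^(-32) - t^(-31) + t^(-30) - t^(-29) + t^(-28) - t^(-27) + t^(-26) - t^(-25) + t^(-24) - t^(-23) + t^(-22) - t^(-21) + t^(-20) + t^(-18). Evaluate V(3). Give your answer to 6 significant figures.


Substituting t = 3 into V(t) = -t^(-55) + t^(-54) - t^(-53) + t^(-52) - t^(-51) + t^(-50) - t^(-49) + t^(-48) - t^(-47) + t^(-46) - t^(-45) + t^(-44) - t^(-43) + t^(-42) - t^(-41) + t^(-40) - t^(-39) + t^(-38) - t^(-37) + t^(-36) - t^(-35) + t^(-34) - t^(-33) + t^(-32) - t^(-31) + t^(-30) - t^(-29) + t^(-28) - t^(-27) + t^(-26) - t^(-25) + t^(-24) - t^(-23) + t^(-22) - t^(-21) + t^(-20) + t^(-18):
  (-)t^(-55) = -5.73233e-27
  (+)t^(-54) = 1.7197e-26
  (-)t^(-53) = -5.15909e-26
  (+)t^(-52) = 1.54773e-25
  (-)t^(-51) = -4.64319e-25
  (+)t^(-50) = 1.39296e-24
  (-)t^(-49) = -4.17887e-24
  (+)t^(-48) = 1.25366e-23
  (-)t^(-47) = -3.76098e-23
  (+)t^(-46) = 1.12829e-22
  (-)t^(-45) = -3.38488e-22
  (+)t^(-44) = 1.01546e-21
  (-)t^(-43) = -3.04639e-21
  (+)t^(-42) = 9.13918e-21
  (-)t^(-41) = -2.74175e-20
  (+)t^(-40) = 8.22526e-20
  (-)t^(-39) = -2.46758e-19
  (+)t^(-38) = 7.40274e-19
  (-)t^(-37) = -2.22082e-18
  (+)t^(-36) = 6.66246e-18
  (-)t^(-35) = -1.99874e-17
  (+)t^(-34) = 5.99622e-17
  (-)t^(-33) = -1.79887e-16
  (+)t^(-32) = 5.3966e-16
  (-)t^(-31) = -1.61898e-15
  (+)t^(-30) = 4.85694e-15
  (-)t^(-29) = -1.45708e-14
  (+)t^(-28) = 4.37124e-14
  (-)t^(-27) = -1.31137e-13
  (+)t^(-26) = 3.93412e-13
  (-)t^(-25) = -1.18024e-12
  (+)t^(-24) = 3.54071e-12
  (-)t^(-23) = -1.06221e-11
  (+)t^(-22) = 3.18664e-11
  (-)t^(-21) = -9.55991e-11
  (+)t^(-20) = 2.86797e-10
  (+)t^(-18) = 2.58117e-09
Sum = (-5.73233e-27) + (1.7197e-26) + (-5.15909e-26) + (1.54773e-25) + (-4.64319e-25) + (1.39296e-24) + (-4.17887e-24) + (1.25366e-23) + (-3.76098e-23) + (1.12829e-22) + (-3.38488e-22) + (1.01546e-21) + (-3.04639e-21) + (9.13918e-21) + (-2.74175e-20) + (8.22526e-20) + (-2.46758e-19) + (7.40274e-19) + (-2.22082e-18) + (6.66246e-18) + (-1.99874e-17) + (5.99622e-17) + (-1.79887e-16) + (5.3966e-16) + (-1.61898e-15) + (4.85694e-15) + (-1.45708e-14) + (4.37124e-14) + (-1.31137e-13) + (3.93412e-13) + (-1.18024e-12) + (3.54071e-12) + (-1.06221e-11) + (3.18664e-11) + (-9.55991e-11) + (2.86797e-10) + (2.58117e-09)
= 2.796272691e-09
Rounded to 6 significant figures: 2.79627e-09

2.79627e-09


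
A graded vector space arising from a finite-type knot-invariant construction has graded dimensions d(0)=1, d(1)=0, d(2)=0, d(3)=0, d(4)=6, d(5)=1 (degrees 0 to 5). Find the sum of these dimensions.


Total dimension = d(0) + d(1) + ... + d(5)
= 1 + 0 + 0 + 0 + 6 + 1
= 8

8


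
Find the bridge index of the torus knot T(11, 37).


The bridge number of T(p,q) is min(p,q).
min(11, 37) = 11

11


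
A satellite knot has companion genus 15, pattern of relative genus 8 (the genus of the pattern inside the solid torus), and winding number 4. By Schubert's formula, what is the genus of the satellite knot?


Schubert: g(satellite) = g_rel(pattern) + |winding| * g(companion),
where g_rel(pattern) is the genus of the pattern relative to the solid torus.
= 8 + 4 * 15
= 8 + 60 = 68

68


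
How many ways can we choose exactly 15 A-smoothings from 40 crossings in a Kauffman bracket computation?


We choose which 15 of 40 crossings get A-smoothings.
C(40, 15) = 40! / (15! * 25!)
= 40225345056

40225345056


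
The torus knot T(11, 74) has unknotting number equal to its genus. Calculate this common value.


For a torus knot T(p,q), both the unknotting number and genus equal (p-1)(q-1)/2.
= (11-1)(74-1)/2
= 10*73/2
= 730/2 = 365

365


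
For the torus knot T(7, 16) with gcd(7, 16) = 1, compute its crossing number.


For a torus knot T(p, q) with gcd(p,q)=1,
the crossing number is min(p*(q-1), q*(p-1)).
p*(q-1) = 7*15 = 105
q*(p-1) = 16*6 = 96
min(105, 96) = 96

96


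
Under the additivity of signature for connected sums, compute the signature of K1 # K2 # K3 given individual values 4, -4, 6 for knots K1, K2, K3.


The signature is additive under connected sum.
signature(K1 # K2 # K3) = (4) + (-4) + (6)
= 6

6


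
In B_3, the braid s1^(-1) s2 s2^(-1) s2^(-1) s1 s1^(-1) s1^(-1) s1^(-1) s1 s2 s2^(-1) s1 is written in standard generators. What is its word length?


The word length counts the number of generators (including inverses).
Listing each generator: s1^(-1), s2, s2^(-1), s2^(-1), s1, s1^(-1), s1^(-1), s1^(-1), s1, s2, s2^(-1), s1
There are 12 generators in this braid word.

12


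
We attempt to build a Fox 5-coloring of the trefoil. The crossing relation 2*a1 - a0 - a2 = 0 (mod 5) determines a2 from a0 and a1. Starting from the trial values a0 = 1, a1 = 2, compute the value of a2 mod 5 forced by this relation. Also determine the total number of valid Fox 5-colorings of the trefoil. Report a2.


Step 1: Apply the given crossing relation 2*a1 - a0 - a2 = 0 (mod 5).
  a2 = 2*a1 - a0 mod 5
  a2 = 2*2 - 1 mod 5
  a2 = 4 - 1 mod 5
  a2 = 3 mod 5 = 3
Step 2: The trefoil has determinant 3.
  Number of Fox p-colorings (p prime) is p^2 if p = 3, else p.
  Since 5 does not divide 3, only trivial (constant) colorings exist.
  (So the trial a0 = 1, a1 = 2 with a0 != a1 does NOT extend to a valid coloring of the whole trefoil: the other two crossing relations require 3*(a1 - a0) = 0 (mod 5), which fails.)
  Total colorings = 5
Step 3: a2 = 3, total Fox 5-colorings = 5

3


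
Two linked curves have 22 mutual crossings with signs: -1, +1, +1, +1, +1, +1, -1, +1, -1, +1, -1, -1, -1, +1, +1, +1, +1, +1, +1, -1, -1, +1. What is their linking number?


Step 1: Count positive crossings: 14
Step 2: Count negative crossings: 8
Step 3: Sum of signs = 14 - 8 = 6
Step 4: Linking number = sum/2 = 6/2 = 3

3


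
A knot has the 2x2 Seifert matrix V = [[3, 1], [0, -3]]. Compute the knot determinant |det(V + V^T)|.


Step 1: Form V + V^T where V = [[3, 1], [0, -3]]
  V^T = [[3, 0], [1, -3]]
  V + V^T = [[6, 1], [1, -6]]
Step 2: det(V + V^T) = 6*(-6) - 1*1
  = -36 - 1 = -37
Step 3: Knot determinant = |det(V + V^T)| = |-37| = 37

37


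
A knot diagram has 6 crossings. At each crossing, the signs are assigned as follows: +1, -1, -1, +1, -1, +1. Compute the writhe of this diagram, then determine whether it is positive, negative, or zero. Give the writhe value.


Step 1: Count positive crossings (+1).
Positive crossings: 3
Step 2: Count negative crossings (-1).
Negative crossings: 3
Step 3: Writhe = (positive) - (negative)
w = 3 - 3 = 0
Step 4: |w| = 0, and w is zero

0


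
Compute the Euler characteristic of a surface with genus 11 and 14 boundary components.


chi = 2 - 2g - b
= 2 - 2*11 - 14
= 2 - 22 - 14 = -34

-34


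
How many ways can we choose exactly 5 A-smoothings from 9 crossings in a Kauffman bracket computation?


We choose which 5 of 9 crossings get A-smoothings.
C(9, 5) = 9! / (5! * 4!)
= 126

126


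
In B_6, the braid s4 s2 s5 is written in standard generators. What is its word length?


The word length counts the number of generators (including inverses).
Listing each generator: s4, s2, s5
There are 3 generators in this braid word.

3


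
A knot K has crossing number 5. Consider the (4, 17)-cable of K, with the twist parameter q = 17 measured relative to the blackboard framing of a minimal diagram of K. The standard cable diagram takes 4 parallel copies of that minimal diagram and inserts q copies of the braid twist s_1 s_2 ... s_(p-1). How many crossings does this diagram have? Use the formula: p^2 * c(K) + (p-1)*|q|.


Step 1: Each of the c(K) crossings of the companion diagram becomes p*p = p^2 crossings among the p parallel strands, and each of the |q| twists s_1 s_2 ... s_(p-1) adds (p-1) crossings.
  Crossings = p^2 * c(K) + (p-1)*|q|
Step 2: = 4^2 * 5 + (4-1)*17
Step 3: = 16*5 + 3*17
Step 4: = 80 + 51 = 131

131


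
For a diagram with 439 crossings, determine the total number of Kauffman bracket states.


Each crossing contributes 2 choices (A-smoothing or B-smoothing).
Total states = 2^439 = 1419606883389857208104148062281258856159455782592418086487285545274686109596480318996466895925319463985864300012238628776434768805888

1419606883389857208104148062281258856159455782592418086487285545274686109596480318996466895925319463985864300012238628776434768805888


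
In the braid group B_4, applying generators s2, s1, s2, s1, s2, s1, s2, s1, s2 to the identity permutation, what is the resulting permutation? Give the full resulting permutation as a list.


Starting with identity [1, 2, 3, 4].
Apply generators in sequence:
  After s2: [1, 3, 2, 4]
  After s1: [3, 1, 2, 4]
  After s2: [3, 2, 1, 4]
  After s1: [2, 3, 1, 4]
  After s2: [2, 1, 3, 4]
  After s1: [1, 2, 3, 4]
  After s2: [1, 3, 2, 4]
  After s1: [3, 1, 2, 4]
  After s2: [3, 2, 1, 4]
Final permutation: [3, 2, 1, 4]

[3, 2, 1, 4]


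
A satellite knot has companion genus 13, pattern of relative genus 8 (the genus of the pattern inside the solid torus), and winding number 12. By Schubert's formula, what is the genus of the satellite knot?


Schubert: g(satellite) = g_rel(pattern) + |winding| * g(companion),
where g_rel(pattern) is the genus of the pattern relative to the solid torus.
= 8 + 12 * 13
= 8 + 156 = 164

164


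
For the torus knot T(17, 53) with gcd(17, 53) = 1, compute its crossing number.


For a torus knot T(p, q) with gcd(p,q)=1,
the crossing number is min(p*(q-1), q*(p-1)).
p*(q-1) = 17*52 = 884
q*(p-1) = 53*16 = 848
min(884, 848) = 848

848


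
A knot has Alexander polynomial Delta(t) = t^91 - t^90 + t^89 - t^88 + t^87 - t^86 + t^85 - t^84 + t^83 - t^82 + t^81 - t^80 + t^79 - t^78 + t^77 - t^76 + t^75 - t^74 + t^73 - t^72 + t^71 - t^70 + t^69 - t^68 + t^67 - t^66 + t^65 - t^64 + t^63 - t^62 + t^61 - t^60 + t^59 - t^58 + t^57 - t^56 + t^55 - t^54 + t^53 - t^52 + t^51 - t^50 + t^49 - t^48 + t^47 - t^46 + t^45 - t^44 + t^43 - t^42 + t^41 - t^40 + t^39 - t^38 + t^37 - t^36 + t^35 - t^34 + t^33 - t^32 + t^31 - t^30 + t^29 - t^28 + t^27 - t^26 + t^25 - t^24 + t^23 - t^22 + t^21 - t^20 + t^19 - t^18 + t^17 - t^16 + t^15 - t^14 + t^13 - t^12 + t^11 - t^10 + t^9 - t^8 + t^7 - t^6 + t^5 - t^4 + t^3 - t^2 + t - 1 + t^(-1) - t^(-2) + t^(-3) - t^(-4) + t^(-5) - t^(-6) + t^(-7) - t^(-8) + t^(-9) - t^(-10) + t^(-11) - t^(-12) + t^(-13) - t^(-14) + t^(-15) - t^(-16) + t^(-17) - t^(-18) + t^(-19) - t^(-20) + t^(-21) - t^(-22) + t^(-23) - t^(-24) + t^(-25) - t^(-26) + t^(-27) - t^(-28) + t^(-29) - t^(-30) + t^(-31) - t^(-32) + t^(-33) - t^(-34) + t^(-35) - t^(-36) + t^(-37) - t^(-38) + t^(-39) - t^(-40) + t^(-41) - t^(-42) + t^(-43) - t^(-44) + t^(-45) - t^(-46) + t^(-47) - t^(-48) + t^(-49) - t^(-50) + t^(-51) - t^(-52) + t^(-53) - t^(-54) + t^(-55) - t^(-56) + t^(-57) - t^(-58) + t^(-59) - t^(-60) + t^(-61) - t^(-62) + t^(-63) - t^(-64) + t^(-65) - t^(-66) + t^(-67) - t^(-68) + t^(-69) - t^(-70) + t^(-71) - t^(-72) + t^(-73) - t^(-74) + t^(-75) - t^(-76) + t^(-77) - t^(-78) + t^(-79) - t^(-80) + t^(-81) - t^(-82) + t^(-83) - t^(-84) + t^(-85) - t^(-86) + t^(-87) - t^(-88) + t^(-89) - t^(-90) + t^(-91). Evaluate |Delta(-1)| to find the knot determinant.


Step 1: The polynomial has 183 terms with alternating signs, exponents from 91 down to -91.
Step 2: Substitute t = -1. The i-th term has coefficient (-1)^i and exponent (m-i),
  so its value is (-1)^i * (-1)^(m-i) = (-1)^m = -1 for every i.
Step 3: All 183 terms equal -1, so Delta(-1) = 183 * (-1) = -183
Step 4: |Delta(-1)| = 183

183


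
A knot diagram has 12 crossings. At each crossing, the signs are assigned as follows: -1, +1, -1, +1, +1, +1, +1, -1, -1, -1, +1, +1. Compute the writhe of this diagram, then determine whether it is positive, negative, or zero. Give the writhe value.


Step 1: Count positive crossings (+1).
Positive crossings: 7
Step 2: Count negative crossings (-1).
Negative crossings: 5
Step 3: Writhe = (positive) - (negative)
w = 7 - 5 = 2
Step 4: |w| = 2, and w is positive

2


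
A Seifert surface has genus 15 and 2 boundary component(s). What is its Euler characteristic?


chi = 2 - 2g - b
= 2 - 2*15 - 2
= 2 - 30 - 2 = -30

-30


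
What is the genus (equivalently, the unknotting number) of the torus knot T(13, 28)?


For a torus knot T(p,q), both the unknotting number and genus equal (p-1)(q-1)/2.
= (13-1)(28-1)/2
= 12*27/2
= 324/2 = 162

162


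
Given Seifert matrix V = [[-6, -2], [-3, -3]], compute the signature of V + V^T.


Step 1: V + V^T = [[-12, -5], [-5, -6]]
Step 2: trace = -18, det = 47
Step 3: Discriminant = (-18)^2 - 4*47 = 136
Step 4: Eigenvalues: -3.16905, -14.831
Step 5: Signature = (# positive eigenvalues) - (# negative eigenvalues) = -2

-2


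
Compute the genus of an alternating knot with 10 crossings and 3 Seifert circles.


For alternating knots, g = (c - s + 1)/2.
= (10 - 3 + 1)/2
= 8/2 = 4

4


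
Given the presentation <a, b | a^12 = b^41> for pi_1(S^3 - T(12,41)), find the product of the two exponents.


The relation is a^12 = b^41.
Product of exponents = 12 * 41
= 492

492


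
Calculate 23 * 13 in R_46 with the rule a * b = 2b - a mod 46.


23 * 13 = 2*13 - 23 mod 46
= 26 - 23 mod 46
= 3 mod 46 = 3

3


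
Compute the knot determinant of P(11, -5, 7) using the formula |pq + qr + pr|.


Step 1: Compute pq + qr + pr.
pq = 11*(-5) = -55
qr = (-5)*7 = -35
pr = 11*7 = 77
pq + qr + pr = -55 + (-35) + 77 = -13
Step 2: Take absolute value.
det(P(11,-5,7)) = |-13| = 13

13


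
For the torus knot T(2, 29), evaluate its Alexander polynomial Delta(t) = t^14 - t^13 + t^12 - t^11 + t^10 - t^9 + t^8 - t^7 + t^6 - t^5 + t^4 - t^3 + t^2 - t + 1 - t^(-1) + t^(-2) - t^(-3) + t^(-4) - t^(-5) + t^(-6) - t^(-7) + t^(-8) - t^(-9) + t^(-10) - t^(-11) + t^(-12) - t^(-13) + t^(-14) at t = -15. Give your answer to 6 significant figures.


Substituting t = -15 into Delta(t) = t^14 - t^13 + t^12 - t^11 + t^10 - t^9 + t^8 - t^7 + t^6 - t^5 + t^4 - t^3 + t^2 - t + 1 - t^(-1) + t^(-2) - t^(-3) + t^(-4) - t^(-5) + t^(-6) - t^(-7) + t^(-8) - t^(-9) + t^(-10) - t^(-11) + t^(-12) - t^(-13) + t^(-14):
Term values: (29192926025390624) + (1946195068359375) + (129746337890625) + (8649755859375) + (576650390625) + (38443359375) + (2562890625) + (170859375) + (11390625) + (759375) + (50625) + (3375) + (225) + (15) + (1) + (0.0666667) + (0.00444444) + (0.000296296) + (1.97531e-05) + (1.31687e-06) + (8.77915e-08) + (5.85277e-09) + (3.90184e-10) + (2.60123e-11) + (1.73415e-12) + (1.1561e-13) + (7.70735e-15) + (5.13823e-16) + (3.42549e-17)
Sum = 3.127813503e+16
Rounded to 6 significant figures: 3.12781e+16

3.12781e+16


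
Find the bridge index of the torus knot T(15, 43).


The bridge number of T(p,q) is min(p,q).
min(15, 43) = 15

15


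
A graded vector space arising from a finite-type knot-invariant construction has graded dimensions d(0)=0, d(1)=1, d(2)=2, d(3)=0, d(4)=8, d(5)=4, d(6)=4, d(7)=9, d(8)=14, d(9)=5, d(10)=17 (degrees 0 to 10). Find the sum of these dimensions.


Total dimension = d(0) + d(1) + ... + d(10)
= 0 + 1 + 2 + 0 + 8 + 4 + 4 + 9 + 14 + 5 + 17
= 64

64


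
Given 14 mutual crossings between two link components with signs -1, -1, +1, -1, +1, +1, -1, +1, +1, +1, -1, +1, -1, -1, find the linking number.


Step 1: Count positive crossings: 7
Step 2: Count negative crossings: 7
Step 3: Sum of signs = 7 - 7 = 0
Step 4: Linking number = sum/2 = 0/2 = 0

0


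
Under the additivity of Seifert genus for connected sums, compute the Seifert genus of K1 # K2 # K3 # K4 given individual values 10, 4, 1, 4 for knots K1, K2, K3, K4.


The Seifert genus is additive under connected sum.
Seifert genus(K1 # K2 # K3 # K4) = (10) + (4) + (1) + (4)
= 19

19


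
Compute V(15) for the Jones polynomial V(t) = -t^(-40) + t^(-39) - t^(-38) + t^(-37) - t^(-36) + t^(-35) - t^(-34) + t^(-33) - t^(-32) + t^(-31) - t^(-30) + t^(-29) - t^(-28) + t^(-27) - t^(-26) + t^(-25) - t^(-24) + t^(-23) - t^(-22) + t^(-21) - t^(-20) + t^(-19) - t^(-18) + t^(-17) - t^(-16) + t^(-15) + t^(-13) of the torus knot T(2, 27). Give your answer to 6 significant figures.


Substituting t = 15 into V(t) = -t^(-40) + t^(-39) - t^(-38) + t^(-37) - t^(-36) + t^(-35) - t^(-34) + t^(-33) - t^(-32) + t^(-31) - t^(-30) + t^(-29) - t^(-28) + t^(-27) - t^(-26) + t^(-25) - t^(-24) + t^(-23) - t^(-22) + t^(-21) - t^(-20) + t^(-19) - t^(-18) + t^(-17) - t^(-16) + t^(-15) + t^(-13):
  (-)t^(-40) = -9.04377e-48
  (+)t^(-39) = 1.35657e-46
  (-)t^(-38) = -2.03485e-45
  (+)t^(-37) = 3.05227e-44
  (-)t^(-36) = -4.57841e-43
  (+)t^(-35) = 6.86761e-42
  (-)t^(-34) = -1.03014e-40
  (+)t^(-33) = 1.54521e-39
  (-)t^(-32) = -2.31782e-38
  (+)t^(-31) = 3.47673e-37
  (-)t^(-30) = -5.2151e-36
  (+)t^(-29) = 7.82264e-35
  (-)t^(-28) = -1.1734e-33
  (+)t^(-27) = 1.76009e-32
  (-)t^(-26) = -2.64014e-31
  (+)t^(-25) = 3.96021e-30
  (-)t^(-24) = -5.94032e-29
  (+)t^(-23) = 8.91048e-28
  (-)t^(-22) = -1.33657e-26
  (+)t^(-21) = 2.00486e-25
  (-)t^(-20) = -3.00729e-24
  (+)t^(-19) = 4.51093e-23
  (-)t^(-18) = -6.76639e-22
  (+)t^(-17) = 1.01496e-20
  (-)t^(-16) = -1.52244e-19
  (+)t^(-15) = 2.28366e-18
  (+)t^(-13) = 5.13823e-16
Sum = (-9.04377e-48) + (1.35657e-46) + (-2.03485e-45) + (3.05227e-44) + (-4.57841e-43) + (6.86761e-42) + (-1.03014e-40) + (1.54521e-39) + (-2.31782e-38) + (3.47673e-37) + (-5.2151e-36) + (7.82264e-35) + (-1.1734e-33) + (1.76009e-32) + (-2.64014e-31) + (3.96021e-30) + (-5.94032e-29) + (8.91048e-28) + (-1.33657e-26) + (2.00486e-25) + (-3.00729e-24) + (4.51093e-23) + (-6.76639e-22) + (1.01496e-20) + (-1.52244e-19) + (2.28366e-18) + (5.13823e-16)
= 5.159640382e-16
Rounded to 6 significant figures: 5.15964e-16

5.15964e-16


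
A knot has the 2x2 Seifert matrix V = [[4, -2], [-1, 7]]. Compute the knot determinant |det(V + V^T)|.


Step 1: Form V + V^T where V = [[4, -2], [-1, 7]]
  V^T = [[4, -1], [-2, 7]]
  V + V^T = [[8, -3], [-3, 14]]
Step 2: det(V + V^T) = 8*14 - (-3)*(-3)
  = 112 - 9 = 103
Step 3: Knot determinant = |det(V + V^T)| = |103| = 103

103


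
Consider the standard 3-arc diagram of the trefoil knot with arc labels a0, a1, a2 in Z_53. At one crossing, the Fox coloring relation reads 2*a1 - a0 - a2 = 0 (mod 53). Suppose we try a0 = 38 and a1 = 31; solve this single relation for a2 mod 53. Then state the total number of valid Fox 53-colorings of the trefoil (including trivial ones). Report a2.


Step 1: Apply the given crossing relation 2*a1 - a0 - a2 = 0 (mod 53).
  a2 = 2*a1 - a0 mod 53
  a2 = 2*31 - 38 mod 53
  a2 = 62 - 38 mod 53
  a2 = 24 mod 53 = 24
Step 2: The trefoil has determinant 3.
  Number of Fox p-colorings (p prime) is p^2 if p = 3, else p.
  Since 53 does not divide 3, only trivial (constant) colorings exist.
  (So the trial a0 = 38, a1 = 31 with a0 != a1 does NOT extend to a valid coloring of the whole trefoil: the other two crossing relations require 3*(a1 - a0) = 0 (mod 53), which fails.)
  Total colorings = 53
Step 3: a2 = 24, total Fox 53-colorings = 53

24


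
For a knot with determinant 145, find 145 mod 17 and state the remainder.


Step 1: A knot is p-colorable if and only if p divides its determinant.
Step 2: Compute 145 mod 17.
145 = 8 * 17 + 9
Step 3: 145 mod 17 = 9
Step 4: The knot is 17-colorable: no

9


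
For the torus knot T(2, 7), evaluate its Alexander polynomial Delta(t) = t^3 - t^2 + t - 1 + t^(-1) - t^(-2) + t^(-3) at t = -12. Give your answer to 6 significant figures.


Substituting t = -12 into Delta(t) = t^3 - t^2 + t - 1 + t^(-1) - t^(-2) + t^(-3):
Term values: (-1728) + (-144) + (-12) + (-1) + (-0.0833333) + (-0.00694444) + (-0.000578704)
Sum = -1885.090856
Rounded to 6 significant figures: -1885.09

-1885.09


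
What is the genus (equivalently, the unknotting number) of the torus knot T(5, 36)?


For a torus knot T(p,q), both the unknotting number and genus equal (p-1)(q-1)/2.
= (5-1)(36-1)/2
= 4*35/2
= 140/2 = 70

70


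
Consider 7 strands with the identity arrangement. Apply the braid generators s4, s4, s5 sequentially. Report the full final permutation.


Starting with identity [1, 2, 3, 4, 5, 6, 7].
Apply generators in sequence:
  After s4: [1, 2, 3, 5, 4, 6, 7]
  After s4: [1, 2, 3, 4, 5, 6, 7]
  After s5: [1, 2, 3, 4, 6, 5, 7]
Final permutation: [1, 2, 3, 4, 6, 5, 7]

[1, 2, 3, 4, 6, 5, 7]


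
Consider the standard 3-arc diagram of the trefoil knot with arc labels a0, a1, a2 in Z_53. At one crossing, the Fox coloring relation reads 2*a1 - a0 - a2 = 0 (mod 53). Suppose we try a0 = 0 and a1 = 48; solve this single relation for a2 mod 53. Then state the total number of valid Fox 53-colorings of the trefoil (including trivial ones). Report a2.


Step 1: Apply the given crossing relation 2*a1 - a0 - a2 = 0 (mod 53).
  a2 = 2*a1 - a0 mod 53
  a2 = 2*48 - 0 mod 53
  a2 = 96 - 0 mod 53
  a2 = 96 mod 53 = 43
Step 2: The trefoil has determinant 3.
  Number of Fox p-colorings (p prime) is p^2 if p = 3, else p.
  Since 53 does not divide 3, only trivial (constant) colorings exist.
  (So the trial a0 = 0, a1 = 48 with a0 != a1 does NOT extend to a valid coloring of the whole trefoil: the other two crossing relations require 3*(a1 - a0) = 0 (mod 53), which fails.)
  Total colorings = 53
Step 3: a2 = 43, total Fox 53-colorings = 53

43


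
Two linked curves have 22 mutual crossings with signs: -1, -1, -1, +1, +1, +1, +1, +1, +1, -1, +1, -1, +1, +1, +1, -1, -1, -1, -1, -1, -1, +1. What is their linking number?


Step 1: Count positive crossings: 11
Step 2: Count negative crossings: 11
Step 3: Sum of signs = 11 - 11 = 0
Step 4: Linking number = sum/2 = 0/2 = 0

0


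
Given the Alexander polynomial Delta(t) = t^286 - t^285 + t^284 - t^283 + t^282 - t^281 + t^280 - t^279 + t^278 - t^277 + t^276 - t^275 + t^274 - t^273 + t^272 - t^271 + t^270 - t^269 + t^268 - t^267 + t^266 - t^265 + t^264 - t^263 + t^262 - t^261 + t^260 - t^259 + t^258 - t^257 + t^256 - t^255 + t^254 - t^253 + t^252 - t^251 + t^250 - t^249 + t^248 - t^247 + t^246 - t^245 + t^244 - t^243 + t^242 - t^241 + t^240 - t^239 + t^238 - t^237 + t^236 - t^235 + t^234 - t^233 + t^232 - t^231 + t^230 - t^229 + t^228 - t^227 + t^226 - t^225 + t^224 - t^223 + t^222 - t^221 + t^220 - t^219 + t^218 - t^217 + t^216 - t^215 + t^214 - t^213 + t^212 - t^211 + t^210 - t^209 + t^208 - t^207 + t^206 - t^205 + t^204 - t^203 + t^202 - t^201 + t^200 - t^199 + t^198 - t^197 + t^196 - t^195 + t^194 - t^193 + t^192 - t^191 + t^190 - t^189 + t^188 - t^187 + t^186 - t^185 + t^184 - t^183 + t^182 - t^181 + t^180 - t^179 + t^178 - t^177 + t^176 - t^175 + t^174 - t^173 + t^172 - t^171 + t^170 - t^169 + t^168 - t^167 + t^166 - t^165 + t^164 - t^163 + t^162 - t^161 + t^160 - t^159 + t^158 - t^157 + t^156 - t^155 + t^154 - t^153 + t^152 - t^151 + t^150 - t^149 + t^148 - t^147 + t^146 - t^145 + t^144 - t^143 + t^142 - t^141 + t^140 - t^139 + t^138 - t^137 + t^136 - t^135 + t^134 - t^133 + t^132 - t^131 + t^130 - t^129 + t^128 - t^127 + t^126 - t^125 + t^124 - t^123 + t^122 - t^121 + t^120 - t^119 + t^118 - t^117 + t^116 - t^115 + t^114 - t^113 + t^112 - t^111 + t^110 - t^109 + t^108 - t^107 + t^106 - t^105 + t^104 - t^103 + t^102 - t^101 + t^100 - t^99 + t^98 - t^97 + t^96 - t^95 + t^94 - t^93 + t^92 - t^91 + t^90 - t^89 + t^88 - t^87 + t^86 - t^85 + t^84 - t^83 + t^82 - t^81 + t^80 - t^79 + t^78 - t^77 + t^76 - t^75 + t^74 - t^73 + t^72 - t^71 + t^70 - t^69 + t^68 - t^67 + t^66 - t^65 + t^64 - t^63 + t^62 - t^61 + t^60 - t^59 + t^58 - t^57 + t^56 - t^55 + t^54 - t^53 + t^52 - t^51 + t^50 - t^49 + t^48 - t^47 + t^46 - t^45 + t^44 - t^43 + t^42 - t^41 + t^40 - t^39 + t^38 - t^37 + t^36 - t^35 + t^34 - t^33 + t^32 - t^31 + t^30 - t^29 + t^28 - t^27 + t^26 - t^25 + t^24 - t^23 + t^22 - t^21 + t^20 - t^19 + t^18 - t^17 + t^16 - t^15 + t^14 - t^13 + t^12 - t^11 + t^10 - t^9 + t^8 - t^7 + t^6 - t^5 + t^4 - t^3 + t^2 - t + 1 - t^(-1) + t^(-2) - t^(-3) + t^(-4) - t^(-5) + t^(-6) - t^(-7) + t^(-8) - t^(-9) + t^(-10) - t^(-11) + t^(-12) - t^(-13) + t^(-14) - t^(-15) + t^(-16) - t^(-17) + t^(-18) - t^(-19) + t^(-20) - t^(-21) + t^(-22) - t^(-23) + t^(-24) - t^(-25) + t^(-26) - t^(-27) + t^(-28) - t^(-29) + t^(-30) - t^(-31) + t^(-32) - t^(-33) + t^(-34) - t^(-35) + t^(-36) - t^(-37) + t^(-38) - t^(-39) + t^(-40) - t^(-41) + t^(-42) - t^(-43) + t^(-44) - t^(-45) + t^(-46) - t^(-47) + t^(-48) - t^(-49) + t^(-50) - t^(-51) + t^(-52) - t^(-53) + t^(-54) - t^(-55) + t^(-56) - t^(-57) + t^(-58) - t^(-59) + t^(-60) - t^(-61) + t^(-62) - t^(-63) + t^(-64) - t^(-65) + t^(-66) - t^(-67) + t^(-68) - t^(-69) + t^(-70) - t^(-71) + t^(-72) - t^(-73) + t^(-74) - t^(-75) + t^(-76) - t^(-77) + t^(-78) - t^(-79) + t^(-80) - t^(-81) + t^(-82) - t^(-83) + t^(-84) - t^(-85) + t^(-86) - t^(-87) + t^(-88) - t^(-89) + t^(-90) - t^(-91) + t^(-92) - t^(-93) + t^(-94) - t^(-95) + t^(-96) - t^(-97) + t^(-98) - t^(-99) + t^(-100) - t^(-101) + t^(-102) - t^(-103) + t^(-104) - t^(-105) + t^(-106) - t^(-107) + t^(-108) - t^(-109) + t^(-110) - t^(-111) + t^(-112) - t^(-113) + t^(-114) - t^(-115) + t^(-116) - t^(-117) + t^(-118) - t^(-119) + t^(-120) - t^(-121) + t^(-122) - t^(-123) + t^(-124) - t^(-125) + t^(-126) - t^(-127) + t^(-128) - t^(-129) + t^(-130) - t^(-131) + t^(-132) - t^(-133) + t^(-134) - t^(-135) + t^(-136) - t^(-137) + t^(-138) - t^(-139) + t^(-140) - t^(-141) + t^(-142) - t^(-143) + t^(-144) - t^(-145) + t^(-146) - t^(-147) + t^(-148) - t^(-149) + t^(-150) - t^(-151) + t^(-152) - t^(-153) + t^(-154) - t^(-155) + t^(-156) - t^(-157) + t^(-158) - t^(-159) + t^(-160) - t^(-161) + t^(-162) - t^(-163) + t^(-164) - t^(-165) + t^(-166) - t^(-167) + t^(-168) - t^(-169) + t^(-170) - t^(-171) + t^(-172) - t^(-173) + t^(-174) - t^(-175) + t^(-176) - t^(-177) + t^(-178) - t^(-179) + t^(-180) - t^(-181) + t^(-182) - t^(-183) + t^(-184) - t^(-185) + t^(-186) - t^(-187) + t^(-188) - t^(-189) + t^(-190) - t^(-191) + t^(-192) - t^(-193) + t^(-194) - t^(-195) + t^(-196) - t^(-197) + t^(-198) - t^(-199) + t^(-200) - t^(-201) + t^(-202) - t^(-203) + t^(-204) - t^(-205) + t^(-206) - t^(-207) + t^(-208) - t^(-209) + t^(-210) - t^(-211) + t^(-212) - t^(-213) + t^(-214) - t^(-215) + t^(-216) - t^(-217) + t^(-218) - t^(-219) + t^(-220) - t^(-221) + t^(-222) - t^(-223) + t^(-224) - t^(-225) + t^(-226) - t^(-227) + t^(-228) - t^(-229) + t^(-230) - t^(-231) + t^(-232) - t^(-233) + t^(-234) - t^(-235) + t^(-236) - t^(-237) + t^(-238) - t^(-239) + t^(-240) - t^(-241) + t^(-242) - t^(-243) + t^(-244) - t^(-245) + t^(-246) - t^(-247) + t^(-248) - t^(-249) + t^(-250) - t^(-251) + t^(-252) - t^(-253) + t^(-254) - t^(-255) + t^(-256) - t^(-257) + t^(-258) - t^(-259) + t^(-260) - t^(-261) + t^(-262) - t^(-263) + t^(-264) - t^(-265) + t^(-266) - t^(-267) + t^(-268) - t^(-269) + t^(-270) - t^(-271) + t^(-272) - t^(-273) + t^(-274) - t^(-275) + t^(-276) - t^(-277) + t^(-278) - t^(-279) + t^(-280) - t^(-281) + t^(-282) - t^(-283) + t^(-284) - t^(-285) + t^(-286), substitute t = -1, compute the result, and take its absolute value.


Step 1: The polynomial has 573 terms with alternating signs, exponents from 286 down to -286.
Step 2: Substitute t = -1. The i-th term has coefficient (-1)^i and exponent (m-i),
  so its value is (-1)^i * (-1)^(m-i) = (-1)^m = 1 for every i.
Step 3: All 573 terms equal 1, so Delta(-1) = 573 * (1) = 573
Step 4: |Delta(-1)| = 573

573
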